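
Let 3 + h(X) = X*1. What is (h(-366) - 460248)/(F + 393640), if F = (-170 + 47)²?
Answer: -460617/408769 ≈ -1.1268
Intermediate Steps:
h(X) = -3 + X (h(X) = -3 + X*1 = -3 + X)
F = 15129 (F = (-123)² = 15129)
(h(-366) - 460248)/(F + 393640) = ((-3 - 366) - 460248)/(15129 + 393640) = (-369 - 460248)/408769 = -460617*1/408769 = -460617/408769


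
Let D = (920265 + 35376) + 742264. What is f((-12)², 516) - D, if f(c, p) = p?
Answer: -1697389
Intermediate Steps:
D = 1697905 (D = 955641 + 742264 = 1697905)
f((-12)², 516) - D = 516 - 1*1697905 = 516 - 1697905 = -1697389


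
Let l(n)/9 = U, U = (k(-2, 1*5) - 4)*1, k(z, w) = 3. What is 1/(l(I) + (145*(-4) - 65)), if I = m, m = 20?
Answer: -1/654 ≈ -0.0015291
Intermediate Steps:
I = 20
U = -1 (U = (3 - 4)*1 = -1*1 = -1)
l(n) = -9 (l(n) = 9*(-1) = -9)
1/(l(I) + (145*(-4) - 65)) = 1/(-9 + (145*(-4) - 65)) = 1/(-9 + (-580 - 65)) = 1/(-9 - 645) = 1/(-654) = -1/654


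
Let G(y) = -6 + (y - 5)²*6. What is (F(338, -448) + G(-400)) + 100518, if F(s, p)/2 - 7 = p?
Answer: 1083780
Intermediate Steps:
F(s, p) = 14 + 2*p
G(y) = -6 + 6*(-5 + y)² (G(y) = -6 + (-5 + y)²*6 = -6 + 6*(-5 + y)²)
(F(338, -448) + G(-400)) + 100518 = ((14 + 2*(-448)) + (-6 + 6*(-5 - 400)²)) + 100518 = ((14 - 896) + (-6 + 6*(-405)²)) + 100518 = (-882 + (-6 + 6*164025)) + 100518 = (-882 + (-6 + 984150)) + 100518 = (-882 + 984144) + 100518 = 983262 + 100518 = 1083780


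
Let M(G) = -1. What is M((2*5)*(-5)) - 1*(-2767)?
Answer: 2766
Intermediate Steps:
M((2*5)*(-5)) - 1*(-2767) = -1 - 1*(-2767) = -1 + 2767 = 2766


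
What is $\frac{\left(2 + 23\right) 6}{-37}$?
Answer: $- \frac{150}{37} \approx -4.0541$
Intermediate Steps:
$\frac{\left(2 + 23\right) 6}{-37} = 25 \cdot 6 \left(- \frac{1}{37}\right) = 150 \left(- \frac{1}{37}\right) = - \frac{150}{37}$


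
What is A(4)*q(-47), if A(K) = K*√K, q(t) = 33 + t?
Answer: -112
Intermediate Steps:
A(K) = K^(3/2)
A(4)*q(-47) = 4^(3/2)*(33 - 47) = 8*(-14) = -112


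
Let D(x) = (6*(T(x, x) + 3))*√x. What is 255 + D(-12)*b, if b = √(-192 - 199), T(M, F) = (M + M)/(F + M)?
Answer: 255 - 48*√1173 ≈ -1389.0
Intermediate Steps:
T(M, F) = 2*M/(F + M) (T(M, F) = (2*M)/(F + M) = 2*M/(F + M))
b = I*√391 (b = √(-391) = I*√391 ≈ 19.774*I)
D(x) = 24*√x (D(x) = (6*(2*x/(x + x) + 3))*√x = (6*(2*x/((2*x)) + 3))*√x = (6*(2*x*(1/(2*x)) + 3))*√x = (6*(1 + 3))*√x = (6*4)*√x = 24*√x)
255 + D(-12)*b = 255 + (24*√(-12))*(I*√391) = 255 + (24*(2*I*√3))*(I*√391) = 255 + (48*I*√3)*(I*√391) = 255 - 48*√1173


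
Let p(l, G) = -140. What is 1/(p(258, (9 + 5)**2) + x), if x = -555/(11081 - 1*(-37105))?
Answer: -16062/2248865 ≈ -0.0071423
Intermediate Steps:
x = -185/16062 (x = -555/(11081 + 37105) = -555/48186 = -555*1/48186 = -185/16062 ≈ -0.011518)
1/(p(258, (9 + 5)**2) + x) = 1/(-140 - 185/16062) = 1/(-2248865/16062) = -16062/2248865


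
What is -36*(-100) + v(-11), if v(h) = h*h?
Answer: 3721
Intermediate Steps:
v(h) = h²
-36*(-100) + v(-11) = -36*(-100) + (-11)² = 3600 + 121 = 3721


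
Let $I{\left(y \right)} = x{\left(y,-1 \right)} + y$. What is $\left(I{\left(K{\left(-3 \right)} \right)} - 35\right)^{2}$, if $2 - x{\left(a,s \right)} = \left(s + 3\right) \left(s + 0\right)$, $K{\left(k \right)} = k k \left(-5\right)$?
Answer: $5776$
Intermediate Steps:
$K{\left(k \right)} = - 5 k^{2}$ ($K{\left(k \right)} = k^{2} \left(-5\right) = - 5 k^{2}$)
$x{\left(a,s \right)} = 2 - s \left(3 + s\right)$ ($x{\left(a,s \right)} = 2 - \left(s + 3\right) \left(s + 0\right) = 2 - \left(3 + s\right) s = 2 - s \left(3 + s\right)$)
$I{\left(y \right)} = 4 + y$ ($I{\left(y \right)} = \left(2 - \left(-1\right)^{2} - -3\right) + y = \left(2 - 1 + 3\right) + y = 4 + y$)
$\left(I{\left(K{\left(-3 \right)} \right)} - 35\right)^{2} = \left(\left(4 - 5 \left(-3\right)^{2}\right) - 35\right)^{2} = \left(\left(4 - 45\right) - 35\right)^{2} = \left(-41 - 35\right)^{2} = \left(-76\right)^{2} = 5776$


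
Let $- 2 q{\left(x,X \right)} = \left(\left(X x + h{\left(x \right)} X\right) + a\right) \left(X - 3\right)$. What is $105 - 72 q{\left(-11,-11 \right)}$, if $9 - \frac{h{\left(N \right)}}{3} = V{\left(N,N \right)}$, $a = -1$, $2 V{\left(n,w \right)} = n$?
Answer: $180789$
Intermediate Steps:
$V{\left(n,w \right)} = \frac{n}{2}$
$h{\left(N \right)} = 27 - \frac{3 N}{2}$ ($h{\left(N \right)} = 27 - 3 \frac{N}{2} = 27 - \frac{3 N}{2}$)
$q{\left(x,X \right)} = - \frac{\left(-3 + X\right) \left(-1 + X x + X \left(27 - \frac{3 x}{2}\right)\right)}{2}$ ($q{\left(x,X \right)} = - \frac{\left(\left(X x + \left(27 - \frac{3 x}{2}\right) X\right) - 1\right) \left(X - 3\right)}{2} = - \frac{\left(\left(X x + X \left(27 - \frac{3 x}{2}\right)\right) - 1\right) \left(-3 + X\right)}{2} = - \frac{\left(-1 + X x + X \left(27 - \frac{3 x}{2}\right)\right) \left(-3 + X\right)}{2} = - \frac{\left(-3 + X\right) \left(-1 + X x + X \left(27 - \frac{3 x}{2}\right)\right)}{2}$)
$105 - 72 q{\left(-11,-11 \right)} = 105 - 72 \left(- \frac{3}{2} + 41 \left(-11\right) - \frac{27 \left(-11\right)^{2}}{2} - \left(- \frac{33}{4}\right) \left(-11\right) + \frac{1}{4} \left(-11\right) \left(-11\right)^{2}\right) = 105 - 72 \left(- \frac{3}{2} - 451 - \frac{3267}{2} - \frac{363}{4} + \frac{1}{4} \left(-11\right) 121\right) = 105 - 72 \left(- \frac{3}{2} - 451 - \frac{3267}{2} - \frac{363}{4} - \frac{1331}{4}\right) = 105 - -180684 = 105 + 180684 = 180789$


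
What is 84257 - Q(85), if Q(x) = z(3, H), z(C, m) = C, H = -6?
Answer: 84254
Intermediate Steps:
Q(x) = 3
84257 - Q(85) = 84257 - 1*3 = 84257 - 3 = 84254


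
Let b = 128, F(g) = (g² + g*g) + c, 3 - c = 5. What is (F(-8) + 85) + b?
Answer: 339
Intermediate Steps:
c = -2 (c = 3 - 1*5 = 3 - 5 = -2)
F(g) = -2 + 2*g² (F(g) = (g² + g*g) - 2 = (g² + g²) - 2 = 2*g² - 2 = -2 + 2*g²)
(F(-8) + 85) + b = ((-2 + 2*(-8)²) + 85) + 128 = ((-2 + 2*64) + 85) + 128 = ((-2 + 128) + 85) + 128 = (126 + 85) + 128 = 211 + 128 = 339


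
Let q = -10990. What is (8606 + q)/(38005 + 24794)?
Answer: -2384/62799 ≈ -0.037962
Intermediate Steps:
(8606 + q)/(38005 + 24794) = (8606 - 10990)/(38005 + 24794) = -2384/62799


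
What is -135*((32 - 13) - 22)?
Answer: 405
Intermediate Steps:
-135*((32 - 13) - 22) = -135*(19 - 22) = -135*(-3) = 405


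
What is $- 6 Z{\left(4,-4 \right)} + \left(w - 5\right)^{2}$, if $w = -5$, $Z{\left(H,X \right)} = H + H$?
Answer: $52$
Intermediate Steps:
$Z{\left(H,X \right)} = 2 H$
$- 6 Z{\left(4,-4 \right)} + \left(w - 5\right)^{2} = - 6 \cdot 2 \cdot 4 + \left(-5 - 5\right)^{2} = \left(-6\right) 8 + \left(-10\right)^{2} = -48 + 100 = 52$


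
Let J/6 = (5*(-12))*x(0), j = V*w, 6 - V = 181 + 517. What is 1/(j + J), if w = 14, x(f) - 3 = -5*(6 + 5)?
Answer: 1/9032 ≈ 0.00011072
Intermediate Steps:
x(f) = -52 (x(f) = 3 - 5*(6 + 5) = 3 - 5*11 = 3 - 55 = -52)
V = -692 (V = 6 - (181 + 517) = 6 - 1*698 = 6 - 698 = -692)
j = -9688 (j = -692*14 = -9688)
J = 18720 (J = 6*((5*(-12))*(-52)) = 6*(-60*(-52)) = 6*3120 = 18720)
1/(j + J) = 1/(-9688 + 18720) = 1/9032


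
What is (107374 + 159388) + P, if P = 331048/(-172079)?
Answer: 45903807150/172079 ≈ 2.6676e+5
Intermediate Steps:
P = -331048/172079 (P = 331048*(-1/172079) = -331048/172079 ≈ -1.9238)
(107374 + 159388) + P = (107374 + 159388) - 331048/172079 = 266762 - 331048/172079 = 45903807150/172079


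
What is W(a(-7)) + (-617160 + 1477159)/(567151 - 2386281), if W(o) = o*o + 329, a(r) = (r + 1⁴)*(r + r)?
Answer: 13433415051/1819130 ≈ 7384.5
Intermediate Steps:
a(r) = 2*r*(1 + r) (a(r) = (r + 1)*(2*r) = (1 + r)*(2*r) = 2*r*(1 + r))
W(o) = 329 + o² (W(o) = o² + 329 = 329 + o²)
W(a(-7)) + (-617160 + 1477159)/(567151 - 2386281) = (329 + (2*(-7)*(1 - 7))²) + (-617160 + 1477159)/(567151 - 2386281) = (329 + (2*(-7)*(-6))²) + 859999/(-1819130) = (329 + 84²) + 859999*(-1/1819130) = (329 + 7056) - 859999/1819130 = 7385 - 859999/1819130 = 13433415051/1819130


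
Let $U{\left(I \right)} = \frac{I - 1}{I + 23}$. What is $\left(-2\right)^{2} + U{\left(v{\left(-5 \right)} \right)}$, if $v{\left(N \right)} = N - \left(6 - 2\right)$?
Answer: $\frac{23}{7} \approx 3.2857$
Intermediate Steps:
$v{\left(N \right)} = -4 + N$ ($v{\left(N \right)} = N - \left(6 - 2\right) = N - 4 = -4 + N$)
$U{\left(I \right)} = \frac{-1 + I}{23 + I}$
$\left(-2\right)^{2} + U{\left(v{\left(-5 \right)} \right)} = \left(-2\right)^{2} + \frac{-1 - 9}{23 - 9} = 4 + \frac{-1 - 9}{23 - 9} = 4 + \frac{1}{14} \left(-10\right) = 4 - \frac{5}{7} = \frac{23}{7}$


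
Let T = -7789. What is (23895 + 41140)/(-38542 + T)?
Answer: -65035/46331 ≈ -1.4037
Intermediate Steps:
(23895 + 41140)/(-38542 + T) = (23895 + 41140)/(-38542 - 7789) = 65035/(-46331) = 65035*(-1/46331) = -65035/46331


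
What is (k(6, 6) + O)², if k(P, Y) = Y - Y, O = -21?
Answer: 441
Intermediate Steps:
k(P, Y) = 0
(k(6, 6) + O)² = (0 - 21)² = (-21)² = 441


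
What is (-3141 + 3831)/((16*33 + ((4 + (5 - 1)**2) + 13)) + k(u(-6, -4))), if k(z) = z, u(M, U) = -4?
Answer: 690/557 ≈ 1.2388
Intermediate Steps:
(-3141 + 3831)/((16*33 + ((4 + (5 - 1)**2) + 13)) + k(u(-6, -4))) = (-3141 + 3831)/((16*33 + ((4 + (5 - 1)**2) + 13)) - 4) = 690/((528 + ((4 + 4**2) + 13)) - 4) = 690/((528 + ((4 + 16) + 13)) - 4) = 690/((528 + (20 + 13)) - 4) = 690/((528 + 33) - 4) = 690/(561 - 4) = 690/557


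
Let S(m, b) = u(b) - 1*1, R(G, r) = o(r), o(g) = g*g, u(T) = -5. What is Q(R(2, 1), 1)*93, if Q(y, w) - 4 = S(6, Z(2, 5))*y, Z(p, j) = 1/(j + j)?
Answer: -186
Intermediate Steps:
o(g) = g**2
Z(p, j) = 1/(2*j)
R(G, r) = r**2
S(m, b) = -6 (S(m, b) = -5 - 1*1 = -5 - 1 = -6)
Q(y, w) = 4 - 6*y
Q(R(2, 1), 1)*93 = (4 - 6*1**2)*93 = (4 - 6*1)*93 = (4 - 6)*93 = -2*93 = -186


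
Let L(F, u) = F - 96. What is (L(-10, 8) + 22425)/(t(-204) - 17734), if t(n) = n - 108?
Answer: -22319/18046 ≈ -1.2368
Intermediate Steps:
L(F, u) = -96 + F
t(n) = -108 + n
(L(-10, 8) + 22425)/(t(-204) - 17734) = ((-96 - 10) + 22425)/((-108 - 204) - 17734) = (-106 + 22425)/(-312 - 17734) = 22319/(-18046) = 22319*(-1/18046) = -22319/18046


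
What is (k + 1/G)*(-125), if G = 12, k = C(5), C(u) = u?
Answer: -7625/12 ≈ -635.42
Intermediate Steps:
k = 5
(k + 1/G)*(-125) = (5 + 1/12)*(-125) = (61/12)*(-125) = -7625/12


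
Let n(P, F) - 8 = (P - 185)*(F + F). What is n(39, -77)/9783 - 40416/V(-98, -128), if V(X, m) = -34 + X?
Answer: 33196556/107613 ≈ 308.48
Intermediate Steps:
n(P, F) = 8 + 2*F*(-185 + P) (n(P, F) = 8 + (P - 185)*(F + F) = 8 + (-185 + P)*(2*F) = 8 + 2*F*(-185 + P))
n(39, -77)/9783 - 40416/V(-98, -128) = (8 - 370*(-77) + 2*(-77)*39)/9783 - 40416/(-34 - 98) = (8 + 28490 - 6006)*(1/9783) - 40416/(-132) = 22492*(1/9783) - 40416*(-1/132) = 22492/9783 + 3368/11 = 33196556/107613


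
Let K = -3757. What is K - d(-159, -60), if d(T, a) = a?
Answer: -3697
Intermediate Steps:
K - d(-159, -60) = -3757 - 1*(-60) = -3757 + 60 = -3697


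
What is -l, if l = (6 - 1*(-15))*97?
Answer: -2037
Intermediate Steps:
l = 2037 (l = (6 + 15)*97 = 21*97 = 2037)
-l = -1*2037 = -2037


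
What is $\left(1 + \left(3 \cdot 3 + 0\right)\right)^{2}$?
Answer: $100$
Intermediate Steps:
$\left(1 + \left(3 \cdot 3 + 0\right)\right)^{2} = \left(1 + \left(9 + 0\right)\right)^{2} = \left(1 + 9\right)^{2} = 10^{2} = 100$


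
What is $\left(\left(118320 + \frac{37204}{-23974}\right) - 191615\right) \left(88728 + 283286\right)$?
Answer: $- \frac{326853645804738}{11987} \approx -2.7267 \cdot 10^{10}$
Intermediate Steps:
$\left(\left(118320 + \frac{37204}{-23974}\right) - 191615\right) \left(88728 + 283286\right) = \left(\left(118320 + 37204 \left(- \frac{1}{23974}\right)\right) - 191615\right) 372014 = \left(\left(118320 - \frac{18602}{11987}\right) - 191615\right) 372014 = \left(\frac{1418283238}{11987} - 191615\right) 372014 = \left(- \frac{878605767}{11987}\right) 372014 = - \frac{326853645804738}{11987}$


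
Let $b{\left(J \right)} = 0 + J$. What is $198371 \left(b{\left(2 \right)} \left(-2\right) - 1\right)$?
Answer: $-991855$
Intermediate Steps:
$b{\left(J \right)} = J$
$198371 \left(b{\left(2 \right)} \left(-2\right) - 1\right) = 198371 \left(2 \left(-2\right) - 1\right) = 198371 \left(-4 - 1\right) = 198371 \left(-5\right) = -991855$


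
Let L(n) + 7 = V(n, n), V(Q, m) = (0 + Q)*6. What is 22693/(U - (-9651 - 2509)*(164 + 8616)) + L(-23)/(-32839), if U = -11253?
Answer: 16224479742/3505679729933 ≈ 0.0046281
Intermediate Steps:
V(Q, m) = 6*Q (V(Q, m) = Q*6 = 6*Q)
L(n) = -7 + 6*n
22693/(U - (-9651 - 2509)*(164 + 8616)) + L(-23)/(-32839) = 22693/(-11253 - (-9651 - 2509)*(164 + 8616)) + (-7 + 6*(-23))/(-32839) = 22693/(-11253 - (-12160)*8780) + (-7 - 138)*(-1/32839) = 22693/(-11253 - 1*(-106764800)) - 145*(-1/32839) = 22693/(-11253 + 106764800) + 145/32839 = 22693/106753547 + 145/32839 = 16224479742/3505679729933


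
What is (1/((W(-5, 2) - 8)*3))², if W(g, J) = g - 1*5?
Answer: 1/2916 ≈ 0.00034294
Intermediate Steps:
W(g, J) = -5 + g (W(g, J) = g - 5 = -5 + g)
(1/((W(-5, 2) - 8)*3))² = (1/(((-5 - 5) - 8)*3))² = (1/((-10 - 8)*3))² = (1/(-18*3))² = (1/(-54))² = (-1/54)² = 1/2916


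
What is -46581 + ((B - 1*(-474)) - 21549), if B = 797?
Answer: -66859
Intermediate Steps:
-46581 + ((B - 1*(-474)) - 21549) = -46581 + ((797 - 1*(-474)) - 21549) = -46581 + ((797 + 474) - 21549) = -46581 + (1271 - 21549) = -46581 - 20278 = -66859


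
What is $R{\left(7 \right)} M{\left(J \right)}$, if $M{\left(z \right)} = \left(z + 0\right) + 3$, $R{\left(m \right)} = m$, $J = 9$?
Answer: $84$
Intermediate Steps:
$M{\left(z \right)} = 3 + z$ ($M{\left(z \right)} = z + 3 = 3 + z$)
$R{\left(7 \right)} M{\left(J \right)} = 7 \left(3 + 9\right) = 7 \cdot 12 = 84$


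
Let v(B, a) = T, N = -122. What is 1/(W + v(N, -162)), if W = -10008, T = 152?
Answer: -1/9856 ≈ -0.00010146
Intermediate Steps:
v(B, a) = 152
1/(W + v(N, -162)) = 1/(-10008 + 152) = 1/(-9856) = -1/9856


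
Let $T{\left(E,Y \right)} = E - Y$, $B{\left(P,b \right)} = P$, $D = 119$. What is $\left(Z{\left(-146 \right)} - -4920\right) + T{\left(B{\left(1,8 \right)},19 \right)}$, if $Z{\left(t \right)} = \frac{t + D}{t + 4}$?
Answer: $\frac{696111}{142} \approx 4902.2$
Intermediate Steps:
$Z{\left(t \right)} = \frac{119 + t}{4 + t}$ ($Z{\left(t \right)} = \frac{t + 119}{t + 4} = \frac{119 + t}{4 + t}$)
$\left(Z{\left(-146 \right)} - -4920\right) + T{\left(B{\left(1,8 \right)},19 \right)} = \left(\frac{119 - 146}{4 - 146} - -4920\right) + \left(1 - 19\right) = \left(\frac{1}{-142} \left(-27\right) + 4920\right) + \left(1 - 19\right) = \left(\left(- \frac{1}{142}\right) \left(-27\right) + 4920\right) - 18 = \left(\frac{27}{142} + 4920\right) - 18 = \frac{698667}{142} - 18 = \frac{696111}{142}$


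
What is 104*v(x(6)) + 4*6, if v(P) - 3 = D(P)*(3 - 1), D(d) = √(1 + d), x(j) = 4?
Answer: 336 + 208*√5 ≈ 801.10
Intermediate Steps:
v(P) = 3 + 2*√(1 + P) (v(P) = 3 + √(1 + P)*(3 - 1) = 3 + √(1 + P)*2 = 3 + 2*√(1 + P))
104*v(x(6)) + 4*6 = 104*(3 + 2*√(1 + 4)) + 4*6 = 104*(3 + 2*√5) + 24 = (312 + 208*√5) + 24 = 336 + 208*√5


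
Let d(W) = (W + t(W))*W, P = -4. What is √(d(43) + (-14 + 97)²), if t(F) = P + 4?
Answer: √8738 ≈ 93.477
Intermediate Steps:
t(F) = 0 (t(F) = -4 + 4 = 0)
d(W) = W² (d(W) = (W + 0)*W = W*W = W²)
√(d(43) + (-14 + 97)²) = √(43² + (-14 + 97)²) = √(1849 + 83²) = √(1849 + 6889) = √8738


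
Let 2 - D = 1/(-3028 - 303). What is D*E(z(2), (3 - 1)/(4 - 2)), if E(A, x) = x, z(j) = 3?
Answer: 6663/3331 ≈ 2.0003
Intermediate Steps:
D = 6663/3331 (D = 2 - 1/(-3028 - 303) = 2 - 1/(-3331) = 2 - 1*(-1/3331) = 2 + 1/3331 = 6663/3331 ≈ 2.0003)
D*E(z(2), (3 - 1)/(4 - 2)) = 6663*((3 - 1)/(4 - 2))/3331 = 6663*(2/2)/3331 = 6663*(2*(1/2))/3331 = (6663/3331)*1 = 6663/3331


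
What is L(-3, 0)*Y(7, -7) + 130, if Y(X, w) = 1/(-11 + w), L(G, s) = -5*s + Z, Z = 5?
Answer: 2335/18 ≈ 129.72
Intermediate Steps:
L(G, s) = 5 - 5*s (L(G, s) = -5*s + 5 = 5 - 5*s)
L(-3, 0)*Y(7, -7) + 130 = (5 - 5*0)/(-11 - 7) + 130 = (5 + 0)/(-18) + 130 = 5*(-1/18) + 130 = -5/18 + 130 = 2335/18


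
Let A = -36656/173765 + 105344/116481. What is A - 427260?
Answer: -8647865500133276/20240320965 ≈ -4.2726e+5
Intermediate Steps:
A = 14035372624/20240320965 (A = -36656*1/173765 + 105344*(1/116481) = -36656/173765 + 105344/116481 = 14035372624/20240320965 ≈ 0.69344)
A - 427260 = 14035372624/20240320965 - 427260 = -8647865500133276/20240320965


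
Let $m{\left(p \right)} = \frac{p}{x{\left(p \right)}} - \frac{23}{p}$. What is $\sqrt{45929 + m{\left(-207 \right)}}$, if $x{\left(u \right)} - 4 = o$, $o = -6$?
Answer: $\frac{\sqrt{1657174}}{6} \approx 214.55$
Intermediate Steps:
$x{\left(u \right)} = -2$ ($x{\left(u \right)} = 4 - 6 = -2$)
$m{\left(p \right)} = - \frac{23}{p} - \frac{p}{2}$ ($m{\left(p \right)} = \frac{p}{-2} - \frac{23}{p} = p \left(- \frac{1}{2}\right) - \frac{23}{p} = - \frac{p}{2} - \frac{23}{p} = - \frac{23}{p} - \frac{p}{2}$)
$\sqrt{45929 + m{\left(-207 \right)}} = \sqrt{45929 - \left(- \frac{207}{2} + \frac{23}{-207}\right)} = \sqrt{45929 + \left(\left(-23\right) \left(- \frac{1}{207}\right) + \frac{207}{2}\right)} = \sqrt{45929 + \left(\frac{1}{9} + \frac{207}{2}\right)} = \sqrt{45929 + \frac{1865}{18}} = \sqrt{\frac{828587}{18}} = \frac{\sqrt{1657174}}{6}$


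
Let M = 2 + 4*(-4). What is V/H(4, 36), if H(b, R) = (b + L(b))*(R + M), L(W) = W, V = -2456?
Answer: -307/22 ≈ -13.955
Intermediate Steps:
M = -14 (M = 2 - 16 = -14)
H(b, R) = 2*b*(-14 + R) (H(b, R) = (b + b)*(R - 14) = (2*b)*(-14 + R) = 2*b*(-14 + R))
V/H(4, 36) = -2456*1/(8*(-14 + 36)) = -2456/(2*4*22) = -2456/176 = -2456*1/176 = -307/22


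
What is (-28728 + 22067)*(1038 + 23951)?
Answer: -166451729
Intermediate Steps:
(-28728 + 22067)*(1038 + 23951) = -6661*24989 = -166451729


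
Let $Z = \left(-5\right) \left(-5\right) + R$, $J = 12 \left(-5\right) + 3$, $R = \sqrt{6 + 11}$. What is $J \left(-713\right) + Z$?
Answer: $40666 + \sqrt{17} \approx 40670.0$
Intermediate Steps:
$R = \sqrt{17} \approx 4.1231$
$J = -57$ ($J = -60 + 3 = -57$)
$Z = 25 + \sqrt{17}$ ($Z = \left(-5\right) \left(-5\right) + \sqrt{17} = 25 + \sqrt{17} \approx 29.123$)
$J \left(-713\right) + Z = \left(-57\right) \left(-713\right) + \left(25 + \sqrt{17}\right) = 40641 + \left(25 + \sqrt{17}\right) = 40666 + \sqrt{17}$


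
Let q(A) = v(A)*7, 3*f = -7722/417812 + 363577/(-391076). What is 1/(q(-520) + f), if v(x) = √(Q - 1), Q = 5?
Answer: 122547184284/1676928899377 ≈ 0.073078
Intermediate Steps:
v(x) = 2 (v(x) = √(5 - 1) = √4 = 2)
f = -38731680599/122547184284 (f = (-7722/417812 + 363577/(-391076))/3 = (-7722*1/417812 + 363577*(-1/391076))/3 = (-3861/208906 - 363577/391076)/3 = (⅓)*(-38731680599/40849061428) = -38731680599/122547184284 ≈ -0.31606)
q(A) = 14 (q(A) = 2*7 = 14)
1/(q(-520) + f) = 1/(14 - 38731680599/122547184284) = 1/(1676928899377/122547184284) = 122547184284/1676928899377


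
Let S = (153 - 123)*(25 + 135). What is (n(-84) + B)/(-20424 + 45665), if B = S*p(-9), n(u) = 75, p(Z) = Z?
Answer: -43125/25241 ≈ -1.7085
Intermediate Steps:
S = 4800 (S = 30*160 = 4800)
B = -43200 (B = 4800*(-9) = -43200)
(n(-84) + B)/(-20424 + 45665) = (75 - 43200)/(-20424 + 45665) = -43125/25241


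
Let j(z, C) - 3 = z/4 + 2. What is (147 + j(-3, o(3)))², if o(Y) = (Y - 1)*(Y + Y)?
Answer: 366025/16 ≈ 22877.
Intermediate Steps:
o(Y) = 2*Y*(-1 + Y) (o(Y) = (-1 + Y)*(2*Y) = 2*Y*(-1 + Y))
j(z, C) = 5 + z/4 (j(z, C) = 3 + (z/4 + 2) = 3 + (2 + z/4) = 5 + z/4)
(147 + j(-3, o(3)))² = (147 + (5 + (¼)*(-3)))² = (147 + (5 - ¾))² = (147 + 17/4)² = (605/4)² = 366025/16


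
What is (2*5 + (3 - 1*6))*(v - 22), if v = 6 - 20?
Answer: -252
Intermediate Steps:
v = -14
(2*5 + (3 - 1*6))*(v - 22) = (2*5 + (3 - 1*6))*(-14 - 22) = (10 + (3 - 6))*(-36) = (10 - 3)*(-36) = 7*(-36) = -252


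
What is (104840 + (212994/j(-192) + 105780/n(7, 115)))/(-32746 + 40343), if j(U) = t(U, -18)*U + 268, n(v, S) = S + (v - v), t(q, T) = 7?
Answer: 1306222657/94005278 ≈ 13.895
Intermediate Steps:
n(v, S) = S (n(v, S) = S + 0 = S)
j(U) = 268 + 7*U (j(U) = 7*U + 268 = 268 + 7*U)
(104840 + (212994/j(-192) + 105780/n(7, 115)))/(-32746 + 40343) = (104840 + (212994/(268 + 7*(-192)) + 105780/115))/(-32746 + 40343) = (104840 + (212994/(268 - 1344) + 105780*(1/115)))/7597 = (104840 + (212994/(-1076) + 21156/23))*(1/7597) = (104840 + (212994*(-1/1076) + 21156/23))*(1/7597) = (104840 + (-106497/538 + 21156/23))*(1/7597) = (104840 + 8932497/12374)*(1/7597) = (1306222657/12374)*(1/7597) = 1306222657/94005278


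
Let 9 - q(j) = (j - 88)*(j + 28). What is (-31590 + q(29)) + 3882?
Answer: -24336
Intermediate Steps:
q(j) = 9 - (-88 + j)*(28 + j) (q(j) = 9 - (j - 88)*(j + 28) = 9 - (-88 + j)*(28 + j))
(-31590 + q(29)) + 3882 = (-31590 + (2473 - 1*29² + 60*29)) + 3882 = (-31590 + (2473 - 1*841 + 1740)) + 3882 = (-31590 + (2473 - 841 + 1740)) + 3882 = (-31590 + 3372) + 3882 = -28218 + 3882 = -24336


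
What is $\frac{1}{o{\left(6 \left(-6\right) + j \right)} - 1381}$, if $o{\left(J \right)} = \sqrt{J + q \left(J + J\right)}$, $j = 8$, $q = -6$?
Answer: $- \frac{1381}{1906853} - \frac{2 \sqrt{77}}{1906853} \approx -0.00073343$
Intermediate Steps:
$o{\left(J \right)} = \sqrt{11} \sqrt{- J}$ ($o{\left(J \right)} = \sqrt{J - 6 \left(J + J\right)} = \sqrt{J - 6 \cdot 2 J} = \sqrt{J - 12 J} = \sqrt{- 11 J} = \sqrt{11} \sqrt{- J}$)
$\frac{1}{o{\left(6 \left(-6\right) + j \right)} - 1381} = \frac{1}{\sqrt{11} \sqrt{- (6 \left(-6\right) + 8)} - 1381} = \frac{1}{\sqrt{11} \sqrt{- (-36 + 8)} - 1381} = \frac{1}{\sqrt{11} \sqrt{\left(-1\right) \left(-28\right)} - 1381} = \frac{1}{\sqrt{11} \sqrt{28} - 1381} = \frac{1}{\sqrt{11} \cdot 2 \sqrt{7} - 1381} = \frac{1}{2 \sqrt{77} - 1381} = \frac{1}{-1381 + 2 \sqrt{77}}$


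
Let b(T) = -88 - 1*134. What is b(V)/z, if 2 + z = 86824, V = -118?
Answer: -111/43411 ≈ -0.0025570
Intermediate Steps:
z = 86822 (z = -2 + 86824 = 86822)
b(T) = -222 (b(T) = -88 - 134 = -222)
b(V)/z = -222/86822 = -222*1/86822 = -111/43411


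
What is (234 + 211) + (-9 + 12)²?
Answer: 454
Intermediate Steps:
(234 + 211) + (-9 + 12)² = 445 + 3² = 445 + 9 = 454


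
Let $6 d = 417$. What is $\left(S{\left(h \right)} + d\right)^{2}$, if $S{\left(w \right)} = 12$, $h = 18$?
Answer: $\frac{26569}{4} \approx 6642.3$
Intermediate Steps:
$d = \frac{139}{2}$ ($d = \frac{1}{6} \cdot 417 = \frac{139}{2} \approx 69.5$)
$\left(S{\left(h \right)} + d\right)^{2} = \left(12 + \frac{139}{2}\right)^{2} = \left(\frac{163}{2}\right)^{2} = \frac{26569}{4}$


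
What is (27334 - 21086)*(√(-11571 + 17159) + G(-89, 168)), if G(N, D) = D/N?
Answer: -1049664/89 + 12496*√1397 ≈ 4.5526e+5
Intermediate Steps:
(27334 - 21086)*(√(-11571 + 17159) + G(-89, 168)) = (27334 - 21086)*(√(-11571 + 17159) + 168/(-89)) = 6248*(√5588 + 168*(-1/89)) = 6248*(2*√1397 - 168/89) = 6248*(-168/89 + 2*√1397) = -1049664/89 + 12496*√1397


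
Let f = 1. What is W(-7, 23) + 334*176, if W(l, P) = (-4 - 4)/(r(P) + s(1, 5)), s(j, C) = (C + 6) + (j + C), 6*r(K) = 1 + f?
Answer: 764186/13 ≈ 58784.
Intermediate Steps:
r(K) = ⅓ (r(K) = (1 + 1)/6 = (⅙)*2 = ⅓)
s(j, C) = 6 + j + 2*C (s(j, C) = (6 + C) + (C + j) = 6 + j + 2*C)
W(l, P) = -6/13 (W(l, P) = (-4 - 4)/(⅓ + (6 + 1 + 2*5)) = -8/(⅓ + (6 + 1 + 10)) = -8/(⅓ + 17) = -8/52/3 = -8*3/52 = -6/13)
W(-7, 23) + 334*176 = -6/13 + 334*176 = -6/13 + 58784 = 764186/13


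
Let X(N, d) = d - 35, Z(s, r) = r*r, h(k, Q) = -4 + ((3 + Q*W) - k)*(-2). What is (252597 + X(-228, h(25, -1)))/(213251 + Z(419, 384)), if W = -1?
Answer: 252600/360707 ≈ 0.70029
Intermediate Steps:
h(k, Q) = -10 + 2*Q + 2*k (h(k, Q) = -4 + ((3 + Q*(-1)) - k)*(-2) = -4 + ((3 - Q) - k)*(-2) = -4 + (3 - Q - k)*(-2) = -4 + (-6 + 2*Q + 2*k) = -10 + 2*Q + 2*k)
Z(s, r) = r²
X(N, d) = -35 + d
(252597 + X(-228, h(25, -1)))/(213251 + Z(419, 384)) = (252597 + (-35 + (-10 + 2*(-1) + 2*25)))/(213251 + 384²) = (252597 + (-35 + (-10 - 2 + 50)))/(213251 + 147456) = (252597 + (-35 + 38))/360707 = (252597 + 3)*(1/360707) = 252600*(1/360707) = 252600/360707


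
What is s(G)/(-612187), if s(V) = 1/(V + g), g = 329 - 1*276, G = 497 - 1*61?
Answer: -1/299359443 ≈ -3.3405e-9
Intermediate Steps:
G = 436 (G = 497 - 61 = 436)
g = 53 (g = 329 - 276 = 53)
s(V) = 1/(53 + V) (s(V) = 1/(V + 53) = 1/(53 + V))
s(G)/(-612187) = 1/((53 + 436)*(-612187)) = -1/612187/489 = (1/489)*(-1/612187) = -1/299359443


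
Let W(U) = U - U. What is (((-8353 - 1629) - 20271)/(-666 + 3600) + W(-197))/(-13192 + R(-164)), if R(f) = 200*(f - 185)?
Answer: 30253/243498528 ≈ 0.00012424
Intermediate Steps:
W(U) = 0
R(f) = -37000 + 200*f (R(f) = 200*(-185 + f) = -37000 + 200*f)
(((-8353 - 1629) - 20271)/(-666 + 3600) + W(-197))/(-13192 + R(-164)) = (((-8353 - 1629) - 20271)/(-666 + 3600) + 0)/(-13192 + (-37000 + 200*(-164))) = ((-9982 - 20271)/2934 + 0)/(-13192 + (-37000 - 32800)) = (-30253*1/2934 + 0)/(-13192 - 69800) = (-30253/2934 + 0)/(-82992) = -30253/2934*(-1/82992) = 30253/243498528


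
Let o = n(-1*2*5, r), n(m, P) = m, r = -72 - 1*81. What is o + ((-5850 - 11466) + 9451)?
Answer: -7875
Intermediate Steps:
r = -153 (r = -72 - 81 = -153)
o = -10 (o = -1*2*5 = -2*5 = -10)
o + ((-5850 - 11466) + 9451) = -10 + ((-5850 - 11466) + 9451) = -10 + (-17316 + 9451) = -10 - 7865 = -7875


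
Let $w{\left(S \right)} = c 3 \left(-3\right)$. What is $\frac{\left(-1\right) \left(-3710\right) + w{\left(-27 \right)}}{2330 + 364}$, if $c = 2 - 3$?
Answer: $\frac{3719}{2694} \approx 1.3805$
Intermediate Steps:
$c = -1$
$w{\left(S \right)} = 9$ ($w{\left(S \right)} = \left(-1\right) 3 \left(-3\right) = \left(-3\right) \left(-3\right) = 9$)
$\frac{\left(-1\right) \left(-3710\right) + w{\left(-27 \right)}}{2330 + 364} = \frac{\left(-1\right) \left(-3710\right) + 9}{2330 + 364} = \frac{3710 + 9}{2694} = 3719 \cdot \frac{1}{2694} = \frac{3719}{2694}$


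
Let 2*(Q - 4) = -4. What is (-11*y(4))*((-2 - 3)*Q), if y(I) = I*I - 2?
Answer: 1540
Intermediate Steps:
Q = 2 (Q = 4 + (½)*(-4) = 4 - 2 = 2)
y(I) = -2 + I² (y(I) = I² - 2 = -2 + I²)
(-11*y(4))*((-2 - 3)*Q) = (-11*(-2 + 4²))*((-2 - 3)*2) = (-11*(-2 + 16))*(-5*2) = -11*14*(-10) = -154*(-10) = 1540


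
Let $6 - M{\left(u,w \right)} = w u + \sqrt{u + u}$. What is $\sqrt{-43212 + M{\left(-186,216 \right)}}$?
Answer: $\sqrt{-3030 - 2 i \sqrt{93}} \approx 0.1752 - 55.046 i$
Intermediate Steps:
$M{\left(u,w \right)} = 6 - u w - \sqrt{2} \sqrt{u}$ ($M{\left(u,w \right)} = 6 - \left(w u + \sqrt{u + u}\right) = 6 - \left(u w + \sqrt{2 u}\right) = 6 - \left(u w + \sqrt{2} \sqrt{u}\right) = 6 - u w - \sqrt{2} \sqrt{u}$)
$\sqrt{-43212 + M{\left(-186,216 \right)}} = \sqrt{-43212 - \left(-6 - 40176 + \sqrt{2} \sqrt{-186}\right)} = \sqrt{-43212 + \left(6 + 40176 - \sqrt{2} i \sqrt{186}\right)} = \sqrt{-43212 + \left(6 + 40176 - 2 i \sqrt{93}\right)} = \sqrt{-43212 + \left(40182 - 2 i \sqrt{93}\right)} = \sqrt{-3030 - 2 i \sqrt{93}}$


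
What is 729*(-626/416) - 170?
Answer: -263537/208 ≈ -1267.0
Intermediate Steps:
729*(-626/416) - 170 = 729*(-626*1/416) - 170 = 729*(-313/208) - 170 = -228177/208 - 170 = -263537/208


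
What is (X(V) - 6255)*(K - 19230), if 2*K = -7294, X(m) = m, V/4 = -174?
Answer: 159018027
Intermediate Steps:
V = -696 (V = 4*(-174) = -696)
K = -3647 (K = (½)*(-7294) = -3647)
(X(V) - 6255)*(K - 19230) = (-696 - 6255)*(-3647 - 19230) = -6951*(-22877) = 159018027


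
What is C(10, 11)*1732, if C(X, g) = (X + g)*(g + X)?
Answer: 763812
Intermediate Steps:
C(X, g) = (X + g)**2 (C(X, g) = (X + g)*(X + g) = (X + g)**2)
C(10, 11)*1732 = (10 + 11)**2*1732 = 21**2*1732 = 441*1732 = 763812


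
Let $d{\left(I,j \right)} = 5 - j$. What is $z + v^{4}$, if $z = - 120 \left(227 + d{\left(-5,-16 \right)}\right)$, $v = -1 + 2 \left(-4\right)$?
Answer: $-23199$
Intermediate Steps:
$v = -9$ ($v = -1 - 8 = -9$)
$z = -29760$ ($z = - 120 \left(227 + \left(5 - -16\right)\right) = - 120 \left(227 + \left(5 + 16\right)\right) = - 120 \left(227 + 21\right) = \left(-120\right) 248 = -29760$)
$z + v^{4} = -29760 + \left(-9\right)^{4} = -29760 + 6561 = -23199$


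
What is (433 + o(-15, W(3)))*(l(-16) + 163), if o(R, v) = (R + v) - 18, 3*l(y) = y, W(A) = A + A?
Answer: 192038/3 ≈ 64013.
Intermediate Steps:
W(A) = 2*A
l(y) = y/3
o(R, v) = -18 + R + v
(433 + o(-15, W(3)))*(l(-16) + 163) = (433 + (-18 - 15 + 2*3))*((⅓)*(-16) + 163) = (433 + (-18 - 15 + 6))*(-16/3 + 163) = (433 - 27)*(473/3) = 406*(473/3) = 192038/3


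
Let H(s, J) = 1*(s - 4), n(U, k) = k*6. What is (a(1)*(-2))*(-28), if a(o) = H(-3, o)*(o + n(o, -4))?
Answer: 9016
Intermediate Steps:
n(U, k) = 6*k
H(s, J) = -4 + s (H(s, J) = 1*(-4 + s) = -4 + s)
a(o) = 168 - 7*o (a(o) = (-4 - 3)*(o + 6*(-4)) = -7*(o - 24) = -7*(-24 + o) = 168 - 7*o)
(a(1)*(-2))*(-28) = ((168 - 7*1)*(-2))*(-28) = ((168 - 7)*(-2))*(-28) = (161*(-2))*(-28) = -322*(-28) = 9016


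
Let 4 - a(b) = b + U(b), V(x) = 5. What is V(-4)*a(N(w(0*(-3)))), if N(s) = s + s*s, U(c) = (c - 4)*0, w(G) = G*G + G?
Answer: 20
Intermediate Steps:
w(G) = G + G² (w(G) = G² + G = G + G²)
U(c) = 0 (U(c) = (-4 + c)*0 = 0)
N(s) = s + s²
a(b) = 4 - b (a(b) = 4 - (b + 0) = 4 - b)
V(-4)*a(N(w(0*(-3)))) = 5*(4 - (0*(-3))*(1 + 0*(-3))*(1 + (0*(-3))*(1 + 0*(-3)))) = 5*(4 - 0*(1 + 0)*(1 + 0*(1 + 0))) = 5*(4 - 0*1*(1 + 0*1)) = 5*(4 - 0*(1 + 0)) = 5*(4 - 0) = 5*(4 - 1*0) = 5*(4 + 0) = 5*4 = 20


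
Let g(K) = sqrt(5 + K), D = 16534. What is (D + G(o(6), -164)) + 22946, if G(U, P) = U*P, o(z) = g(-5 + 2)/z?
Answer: 39480 - 82*sqrt(2)/3 ≈ 39441.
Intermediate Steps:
o(z) = sqrt(2)/z (o(z) = sqrt(5 + (-5 + 2))/z = sqrt(5 - 3)/z = sqrt(2)/z)
G(U, P) = P*U
(D + G(o(6), -164)) + 22946 = (16534 - 164*sqrt(2)/6) + 22946 = (16534 - 82*sqrt(2)/3) + 22946 = 39480 - 82*sqrt(2)/3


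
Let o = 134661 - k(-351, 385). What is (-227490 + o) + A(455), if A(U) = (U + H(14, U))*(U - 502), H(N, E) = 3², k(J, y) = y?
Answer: -115022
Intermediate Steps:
H(N, E) = 9
A(U) = (-502 + U)*(9 + U) (A(U) = (U + 9)*(U - 502) = (9 + U)*(-502 + U) = (-502 + U)*(9 + U))
o = 134276 (o = 134661 - 1*385 = 134661 - 385 = 134276)
(-227490 + o) + A(455) = (-227490 + 134276) + (-4518 + 455² - 493*455) = -93214 + (-4518 + 207025 - 224315) = -93214 - 21808 = -115022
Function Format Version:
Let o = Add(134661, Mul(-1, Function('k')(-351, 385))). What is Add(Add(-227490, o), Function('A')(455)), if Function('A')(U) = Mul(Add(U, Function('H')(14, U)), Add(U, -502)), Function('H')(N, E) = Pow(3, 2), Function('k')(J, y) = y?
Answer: -115022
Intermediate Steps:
Function('H')(N, E) = 9
Function('A')(U) = Mul(Add(-502, U), Add(9, U)) (Function('A')(U) = Mul(Add(U, 9), Add(U, -502)) = Mul(Add(9, U), Add(-502, U)) = Mul(Add(-502, U), Add(9, U)))
o = 134276 (o = Add(134661, Mul(-1, 385)) = Add(134661, -385) = 134276)
Add(Add(-227490, o), Function('A')(455)) = Add(Add(-227490, 134276), Add(-4518, Pow(455, 2), Mul(-493, 455))) = Add(-93214, Add(-4518, 207025, -224315)) = Add(-93214, -21808) = -115022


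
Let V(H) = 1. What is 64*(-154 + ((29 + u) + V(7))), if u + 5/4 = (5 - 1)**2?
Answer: -6992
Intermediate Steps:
u = 59/4 (u = -5/4 + (5 - 1)**2 = -5/4 + 4**2 = -5/4 + 16 = 59/4 ≈ 14.750)
64*(-154 + ((29 + u) + V(7))) = 64*(-154 + ((29 + 59/4) + 1)) = 64*(-154 + (175/4 + 1)) = 64*(-154 + 179/4) = 64*(-437/4) = -6992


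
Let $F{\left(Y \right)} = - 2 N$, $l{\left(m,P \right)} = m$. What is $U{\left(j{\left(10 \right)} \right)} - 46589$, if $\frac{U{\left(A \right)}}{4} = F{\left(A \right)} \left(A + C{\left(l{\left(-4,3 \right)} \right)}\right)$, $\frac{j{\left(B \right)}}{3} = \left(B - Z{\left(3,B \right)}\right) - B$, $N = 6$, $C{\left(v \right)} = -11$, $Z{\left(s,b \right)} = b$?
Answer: $-44621$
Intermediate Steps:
$F{\left(Y \right)} = -12$ ($F{\left(Y \right)} = \left(-2\right) 6 = -12$)
$j{\left(B \right)} = - 3 B$ ($j{\left(B \right)} = 3 \left(\left(B - B\right) - B\right) = 3 \left(0 - B\right) = 3 \left(- B\right) = - 3 B$)
$U{\left(A \right)} = 528 - 48 A$ ($U{\left(A \right)} = 4 \left(- 12 \left(A - 11\right)\right) = 4 \left(- 12 \left(-11 + A\right)\right) = 4 \left(132 - 12 A\right) = 528 - 48 A$)
$U{\left(j{\left(10 \right)} \right)} - 46589 = \left(528 - 48 \left(\left(-3\right) 10\right)\right) - 46589 = \left(528 - -1440\right) - 46589 = \left(528 + 1440\right) - 46589 = 1968 - 46589 = -44621$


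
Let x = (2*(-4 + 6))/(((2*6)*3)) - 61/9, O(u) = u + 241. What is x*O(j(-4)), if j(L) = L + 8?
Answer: -4900/3 ≈ -1633.3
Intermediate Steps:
j(L) = 8 + L
O(u) = 241 + u
x = -20/3 (x = (2*2)/((12*3)) - 61*⅑ = 4/36 - 61/9 = 4*(1/36) - 61/9 = ⅑ - 61/9 = -20/3 ≈ -6.6667)
x*O(j(-4)) = -20*(241 + (8 - 4))/3 = -20*(241 + 4)/3 = -20/3*245 = -4900/3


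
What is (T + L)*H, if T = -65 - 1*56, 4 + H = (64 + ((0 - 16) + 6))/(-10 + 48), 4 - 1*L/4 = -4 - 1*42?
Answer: -3871/19 ≈ -203.74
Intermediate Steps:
L = 200 (L = 16 - 4*(-4 - 1*42) = 16 - 4*(-4 - 42) = 16 - 4*(-46) = 16 + 184 = 200)
H = -49/19 (H = -4 + (64 + ((0 - 16) + 6))/(-10 + 48) = -4 + (64 + (-16 + 6))/38 = -4 + (64 - 10)*(1/38) = -4 + 54*(1/38) = -4 + 27/19 = -49/19 ≈ -2.5789)
T = -121 (T = -65 - 56 = -121)
(T + L)*H = (-121 + 200)*(-49/19) = 79*(-49/19) = -3871/19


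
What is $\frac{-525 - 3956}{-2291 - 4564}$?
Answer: $\frac{4481}{6855} \approx 0.65368$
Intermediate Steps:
$\frac{-525 - 3956}{-2291 - 4564} = - \frac{4481}{-6855} = \left(-4481\right) \left(- \frac{1}{6855}\right) = \frac{4481}{6855}$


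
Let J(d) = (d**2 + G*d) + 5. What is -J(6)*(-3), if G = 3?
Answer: 177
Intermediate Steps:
J(d) = 5 + d**2 + 3*d (J(d) = (d**2 + 3*d) + 5 = 5 + d**2 + 3*d)
-J(6)*(-3) = -(5 + 6**2 + 3*6)*(-3) = -(5 + 36 + 18)*(-3) = -1*59*(-3) = -59*(-3) = 177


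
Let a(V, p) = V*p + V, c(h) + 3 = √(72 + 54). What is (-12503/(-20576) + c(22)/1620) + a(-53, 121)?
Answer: -17959313399/2777760 + √14/540 ≈ -6465.4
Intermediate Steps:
c(h) = -3 + 3*√14 (c(h) = -3 + √(72 + 54) = -3 + √126 = -3 + 3*√14)
a(V, p) = V + V*p
(-12503/(-20576) + c(22)/1620) + a(-53, 121) = (-12503/(-20576) + (-3 + 3*√14)/1620) - 53*(1 + 121) = (-12503*(-1/20576) + (-3 + 3*√14)*(1/1620)) - 53*122 = (12503/20576 + (-1/540 + √14/540)) - 6466 = (1682761/2777760 + √14/540) - 6466 = -17959313399/2777760 + √14/540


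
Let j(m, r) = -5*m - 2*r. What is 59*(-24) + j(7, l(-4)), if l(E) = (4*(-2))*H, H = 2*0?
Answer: -1451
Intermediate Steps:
H = 0
l(E) = 0 (l(E) = (4*(-2))*0 = -8*0 = 0)
59*(-24) + j(7, l(-4)) = 59*(-24) + (-5*7 - 2*0) = -1416 + (-35 + 0) = -1416 - 35 = -1451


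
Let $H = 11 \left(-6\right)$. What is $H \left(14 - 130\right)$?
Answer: $7656$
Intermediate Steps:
$H = -66$
$H \left(14 - 130\right) = - 66 \left(14 - 130\right) = \left(-66\right) \left(-116\right) = 7656$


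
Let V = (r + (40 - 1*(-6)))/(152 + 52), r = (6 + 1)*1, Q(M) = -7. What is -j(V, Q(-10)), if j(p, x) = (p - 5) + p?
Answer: 457/102 ≈ 4.4804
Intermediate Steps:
r = 7 (r = 7*1 = 7)
V = 53/204 (V = (7 + (40 - 1*(-6)))/(152 + 52) = (7 + (40 + 6))/204 = (7 + 46)*(1/204) = 53*(1/204) = 53/204 ≈ 0.25980)
j(p, x) = -5 + 2*p (j(p, x) = (-5 + p) + p = -5 + 2*p)
-j(V, Q(-10)) = -(-5 + 2*(53/204)) = -(-5 + 53/102) = -1*(-457/102) = 457/102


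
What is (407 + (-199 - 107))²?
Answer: 10201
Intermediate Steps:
(407 + (-199 - 107))² = (407 - 306)² = 101² = 10201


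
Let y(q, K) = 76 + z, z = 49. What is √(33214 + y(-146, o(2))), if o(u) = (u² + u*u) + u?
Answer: √33339 ≈ 182.59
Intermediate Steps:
o(u) = u + 2*u² (o(u) = (u² + u²) + u = 2*u² + u = u + 2*u²)
y(q, K) = 125 (y(q, K) = 76 + 49 = 125)
√(33214 + y(-146, o(2))) = √(33214 + 125) = √33339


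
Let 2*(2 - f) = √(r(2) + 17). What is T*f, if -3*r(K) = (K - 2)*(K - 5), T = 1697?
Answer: 3394 - 1697*√17/2 ≈ -104.46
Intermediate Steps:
r(K) = -(-5 + K)*(-2 + K)/3 (r(K) = -(K - 2)*(K - 5)/3 = -(-2 + K)*(-5 + K)/3 = -(-5 + K)*(-2 + K)/3)
f = 2 - √17/2 (f = 2 - √((-10/3 - ⅓*2² + (7/3)*2) + 17)/2 = 2 - √((-10/3 - ⅓*4 + 14/3) + 17)/2 = 2 - √((-10/3 - 4/3 + 14/3) + 17)/2 = 2 - √(0 + 17)/2 = 2 - √17/2 ≈ -0.061553)
T*f = 1697*(2 - √17/2) = 3394 - 1697*√17/2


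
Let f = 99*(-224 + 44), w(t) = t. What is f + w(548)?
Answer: -17272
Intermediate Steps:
f = -17820 (f = 99*(-180) = -17820)
f + w(548) = -17820 + 548 = -17272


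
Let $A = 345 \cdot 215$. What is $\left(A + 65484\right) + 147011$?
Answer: $286670$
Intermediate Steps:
$A = 74175$
$\left(A + 65484\right) + 147011 = \left(74175 + 65484\right) + 147011 = 139659 + 147011 = 286670$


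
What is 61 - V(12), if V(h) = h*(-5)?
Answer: 121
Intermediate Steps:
V(h) = -5*h
61 - V(12) = 61 - (-5)*12 = 61 - 1*(-60) = 61 + 60 = 121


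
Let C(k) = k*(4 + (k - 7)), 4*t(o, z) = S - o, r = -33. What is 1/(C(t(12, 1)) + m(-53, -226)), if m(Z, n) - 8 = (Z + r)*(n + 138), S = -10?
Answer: 4/30491 ≈ 0.00013119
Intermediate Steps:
t(o, z) = -5/2 - o/4 (t(o, z) = (-10 - o)/4 = -5/2 - o/4)
m(Z, n) = 8 + (-33 + Z)*(138 + n) (m(Z, n) = 8 + (Z - 33)*(n + 138) = 8 + (-33 + Z)*(138 + n))
C(k) = k*(-3 + k) (C(k) = k*(4 + (-7 + k)) = k*(-3 + k))
1/(C(t(12, 1)) + m(-53, -226)) = 1/((-5/2 - 1/4*12)*(-3 + (-5/2 - 1/4*12)) + (-4546 - 33*(-226) + 138*(-53) - 53*(-226))) = 1/((-5/2 - 3)*(-3 + (-5/2 - 3)) + (-4546 + 7458 - 7314 + 11978)) = 1/(-11*(-3 - 11/2)/2 + 7576) = 1/(-11/2*(-17/2) + 7576) = 1/(187/4 + 7576) = 1/(30491/4) = 4/30491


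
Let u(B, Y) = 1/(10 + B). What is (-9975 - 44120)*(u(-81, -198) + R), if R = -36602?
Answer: 140579002585/71 ≈ 1.9800e+9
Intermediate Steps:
(-9975 - 44120)*(u(-81, -198) + R) = (-9975 - 44120)*(1/(10 - 81) - 36602) = -54095*(1/(-71) - 36602) = -54095*(-1/71 - 36602) = -54095*(-2598743/71) = 140579002585/71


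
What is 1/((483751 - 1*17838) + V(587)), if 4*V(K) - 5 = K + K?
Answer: 4/1864831 ≈ 2.1450e-6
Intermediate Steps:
V(K) = 5/4 + K/2 (V(K) = 5/4 + (K + K)/4 = 5/4 + (2*K)/4 = 5/4 + K/2)
1/((483751 - 1*17838) + V(587)) = 1/((483751 - 1*17838) + (5/4 + (½)*587)) = 1/((483751 - 17838) + (5/4 + 587/2)) = 1/(465913 + 1179/4) = 1/(1864831/4) = 4/1864831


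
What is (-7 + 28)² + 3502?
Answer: 3943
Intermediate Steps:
(-7 + 28)² + 3502 = 21² + 3502 = 441 + 3502 = 3943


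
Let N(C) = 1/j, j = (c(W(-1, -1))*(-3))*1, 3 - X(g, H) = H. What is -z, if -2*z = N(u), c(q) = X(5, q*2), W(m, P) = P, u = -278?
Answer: -1/30 ≈ -0.033333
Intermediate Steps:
X(g, H) = 3 - H
c(q) = 3 - 2*q (c(q) = 3 - q*2 = 3 - 2*q)
j = -15 (j = ((3 - 2*(-1))*(-3))*1 = ((3 + 2)*(-3))*1 = (5*(-3))*1 = -15*1 = -15)
N(C) = -1/15 (N(C) = 1/(-15) = -1/15)
z = 1/30 (z = -½*(-1/15) = 1/30 ≈ 0.033333)
-z = -1*1/30 = -1/30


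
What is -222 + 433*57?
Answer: 24459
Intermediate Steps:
-222 + 433*57 = -222 + 24681 = 24459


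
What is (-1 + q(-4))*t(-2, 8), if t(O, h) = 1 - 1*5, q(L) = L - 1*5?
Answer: 40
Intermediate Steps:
q(L) = -5 + L (q(L) = L - 5 = -5 + L)
t(O, h) = -4 (t(O, h) = 1 - 5 = -4)
(-1 + q(-4))*t(-2, 8) = (-1 + (-5 - 4))*(-4) = (-1 - 9)*(-4) = -10*(-4) = 40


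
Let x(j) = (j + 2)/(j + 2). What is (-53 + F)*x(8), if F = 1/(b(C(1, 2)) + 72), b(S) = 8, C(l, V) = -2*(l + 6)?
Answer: -4239/80 ≈ -52.987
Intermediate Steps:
C(l, V) = -12 - 2*l (C(l, V) = -2*(6 + l) = -12 - 2*l)
x(j) = 1 (x(j) = (2 + j)/(2 + j) = 1)
F = 1/80 (F = 1/(8 + 72) = 1/80 ≈ 0.012500)
(-53 + F)*x(8) = (-53 + 1/80)*1 = -4239/80*1 = -4239/80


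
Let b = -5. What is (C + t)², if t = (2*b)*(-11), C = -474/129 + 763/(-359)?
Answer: 2587397714521/238300969 ≈ 10858.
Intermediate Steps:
C = -89531/15437 (C = -474*1/129 + 763*(-1/359) = -158/43 - 763/359 = -89531/15437 ≈ -5.7998)
t = 110 (t = (2*(-5))*(-11) = -10*(-11) = 110)
(C + t)² = (-89531/15437 + 110)² = (1608539/15437)² = 2587397714521/238300969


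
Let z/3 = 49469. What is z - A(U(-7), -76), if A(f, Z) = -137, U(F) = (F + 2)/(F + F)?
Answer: 148544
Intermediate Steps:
U(F) = (2 + F)/(2*F) (U(F) = (2 + F)/((2*F)) = (2 + F)*(1/(2*F)) = (2 + F)/(2*F))
z = 148407 (z = 3*49469 = 148407)
z - A(U(-7), -76) = 148407 - 1*(-137) = 148407 + 137 = 148544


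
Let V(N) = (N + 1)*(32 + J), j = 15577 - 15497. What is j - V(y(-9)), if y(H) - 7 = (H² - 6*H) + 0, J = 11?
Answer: -6069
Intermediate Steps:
y(H) = 7 + H² - 6*H (y(H) = 7 + ((H² - 6*H) + 0) = 7 + (H² - 6*H) = 7 + H² - 6*H)
j = 80
V(N) = 43 + 43*N (V(N) = (N + 1)*(32 + 11) = (1 + N)*43 = 43 + 43*N)
j - V(y(-9)) = 80 - (43 + 43*(7 + (-9)² - 6*(-9))) = 80 - (43 + 43*(7 + 81 + 54)) = 80 - (43 + 43*142) = 80 - (43 + 6106) = 80 - 1*6149 = 80 - 6149 = -6069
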